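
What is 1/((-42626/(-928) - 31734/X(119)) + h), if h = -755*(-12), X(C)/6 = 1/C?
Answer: -464/287812271 ≈ -1.6122e-6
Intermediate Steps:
X(C) = 6/C
h = 9060
1/((-42626/(-928) - 31734/X(119)) + h) = 1/((-42626/(-928) - 31734/(6/119)) + 9060) = 1/((-42626*(-1/928) - 31734/(6*(1/119))) + 9060) = 1/((21313/464 - 31734/6/119) + 9060) = 1/((21313/464 - 31734*119/6) + 9060) = 1/((21313/464 - 629391) + 9060) = 1/(-292016111/464 + 9060) = 1/(-287812271/464) = -464/287812271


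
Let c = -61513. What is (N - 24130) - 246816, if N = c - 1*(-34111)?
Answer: -298348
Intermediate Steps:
N = -27402 (N = -61513 - 1*(-34111) = -61513 + 34111 = -27402)
(N - 24130) - 246816 = (-27402 - 24130) - 246816 = -51532 - 246816 = -298348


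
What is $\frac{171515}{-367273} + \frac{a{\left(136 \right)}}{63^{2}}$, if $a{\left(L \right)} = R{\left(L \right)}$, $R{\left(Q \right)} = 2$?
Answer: $- \frac{680008489}{1457706537} \approx -0.46649$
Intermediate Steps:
$a{\left(L \right)} = 2$
$\frac{171515}{-367273} + \frac{a{\left(136 \right)}}{63^{2}} = \frac{171515}{-367273} + \frac{2}{63^{2}} = 171515 \left(- \frac{1}{367273}\right) + \frac{2}{3969} = - \frac{171515}{367273} + 2 \cdot \frac{1}{3969} = - \frac{171515}{367273} + \frac{2}{3969} = - \frac{680008489}{1457706537}$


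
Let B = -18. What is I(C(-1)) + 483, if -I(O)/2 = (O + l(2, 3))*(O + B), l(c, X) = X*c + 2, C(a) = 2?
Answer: 803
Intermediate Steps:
l(c, X) = 2 + X*c
I(O) = -2*(-18 + O)*(8 + O) (I(O) = -2*(O + (2 + 3*2))*(O - 18) = -2*(O + (2 + 6))*(-18 + O) = -2*(O + 8)*(-18 + O) = -2*(8 + O)*(-18 + O) = -2*(-18 + O)*(8 + O))
I(C(-1)) + 483 = (288 - 2*2² + 20*2) + 483 = (288 - 2*4 + 40) + 483 = (288 - 8 + 40) + 483 = 320 + 483 = 803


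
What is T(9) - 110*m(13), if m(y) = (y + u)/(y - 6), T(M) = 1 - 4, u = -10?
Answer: -351/7 ≈ -50.143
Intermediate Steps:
T(M) = -3
m(y) = (-10 + y)/(-6 + y) (m(y) = (y - 10)/(y - 6) = (-10 + y)/(-6 + y))
T(9) - 110*m(13) = -3 - 110*(-10 + 13)/(-6 + 13) = -3 - 110*3/7 = -3 - 330/7 = -351/7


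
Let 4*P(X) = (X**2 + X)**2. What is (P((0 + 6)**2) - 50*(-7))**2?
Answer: 197052536836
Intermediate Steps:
P(X) = (X + X**2)**2/4 (P(X) = (X**2 + X)**2/4 = (X + X**2)**2/4)
(P((0 + 6)**2) - 50*(-7))**2 = (((0 + 6)**2)**2*(1 + (0 + 6)**2)**2/4 - 50*(-7))**2 = ((6**2)**2*(1 + 6**2)**2/4 + 350)**2 = ((1/4)*36**2*(1 + 36)**2 + 350)**2 = ((1/4)*1296*37**2 + 350)**2 = ((1/4)*1296*1369 + 350)**2 = (443556 + 350)**2 = 443906**2 = 197052536836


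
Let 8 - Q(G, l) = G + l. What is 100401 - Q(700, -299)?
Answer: 100794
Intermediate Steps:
Q(G, l) = 8 - G - l (Q(G, l) = 8 - (G + l) = 8 + (-G - l) = 8 - G - l)
100401 - Q(700, -299) = 100401 - (8 - 1*700 - 1*(-299)) = 100401 - (8 - 700 + 299) = 100401 - 1*(-393) = 100401 + 393 = 100794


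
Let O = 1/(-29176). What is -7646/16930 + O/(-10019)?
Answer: -1117517728647/2474440921960 ≈ -0.45162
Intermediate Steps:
O = -1/29176 ≈ -3.4275e-5
-7646/16930 + O/(-10019) = -7646/16930 - 1/29176/(-10019) = -7646*1/16930 - 1/29176*(-1/10019) = -3823/8465 + 1/292314344 = -1117517728647/2474440921960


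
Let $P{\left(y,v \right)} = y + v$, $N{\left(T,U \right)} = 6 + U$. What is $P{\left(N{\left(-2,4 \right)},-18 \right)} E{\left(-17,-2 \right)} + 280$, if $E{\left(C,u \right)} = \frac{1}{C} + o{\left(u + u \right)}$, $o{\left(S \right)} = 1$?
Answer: $\frac{4632}{17} \approx 272.47$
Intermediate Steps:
$E{\left(C,u \right)} = 1 + \frac{1}{C}$ ($E{\left(C,u \right)} = \frac{1}{C} + 1 = 1 + \frac{1}{C}$)
$P{\left(y,v \right)} = v + y$
$P{\left(N{\left(-2,4 \right)},-18 \right)} E{\left(-17,-2 \right)} + 280 = \left(-18 + \left(6 + 4\right)\right) \frac{1 - 17}{-17} + 280 = \left(-18 + 10\right) \left(\left(- \frac{1}{17}\right) \left(-16\right)\right) + 280 = \left(-8\right) \frac{16}{17} + 280 = - \frac{128}{17} + 280 = \frac{4632}{17}$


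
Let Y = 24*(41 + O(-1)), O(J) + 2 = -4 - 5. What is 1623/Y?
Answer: 541/240 ≈ 2.2542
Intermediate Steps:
O(J) = -11 (O(J) = -2 + (-4 - 5) = -2 - 9 = -11)
Y = 720 (Y = 24*(41 - 11) = 24*30 = 720)
1623/Y = 1623/720 = 1623*(1/720) = 541/240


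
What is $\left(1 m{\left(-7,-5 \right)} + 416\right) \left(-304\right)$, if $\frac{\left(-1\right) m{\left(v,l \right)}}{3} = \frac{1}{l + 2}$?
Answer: $-126768$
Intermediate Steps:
$m{\left(v,l \right)} = - \frac{3}{2 + l}$ ($m{\left(v,l \right)} = - \frac{3}{l + 2} = - \frac{3}{2 + l}$)
$\left(1 m{\left(-7,-5 \right)} + 416\right) \left(-304\right) = \left(1 \left(- \frac{3}{2 - 5}\right) + 416\right) \left(-304\right) = \left(1 \left(- \frac{3}{-3}\right) + 416\right) \left(-304\right) = \left(1 \left(\left(-3\right) \left(- \frac{1}{3}\right)\right) + 416\right) \left(-304\right) = \left(1 \cdot 1 + 416\right) \left(-304\right) = \left(1 + 416\right) \left(-304\right) = 417 \left(-304\right) = -126768$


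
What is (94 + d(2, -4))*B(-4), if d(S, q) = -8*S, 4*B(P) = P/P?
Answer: 39/2 ≈ 19.500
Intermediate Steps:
B(P) = ¼ (B(P) = (P/P)/4 = (¼)*1 = ¼)
(94 + d(2, -4))*B(-4) = (94 - 8*2)*(¼) = (94 - 16)*(¼) = 78*(¼) = 39/2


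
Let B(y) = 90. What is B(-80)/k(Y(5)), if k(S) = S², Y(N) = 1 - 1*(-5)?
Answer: 5/2 ≈ 2.5000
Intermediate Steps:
Y(N) = 6 (Y(N) = 1 + 5 = 6)
B(-80)/k(Y(5)) = 90/(6²) = 90/36 = 90*(1/36) = 5/2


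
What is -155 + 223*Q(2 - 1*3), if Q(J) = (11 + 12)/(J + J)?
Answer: -5439/2 ≈ -2719.5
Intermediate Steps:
Q(J) = 23/(2*J) (Q(J) = 23/((2*J)) = 23*(1/(2*J)) = 23/(2*J))
-155 + 223*Q(2 - 1*3) = -155 + 223*(23/(2*(2 - 1*3))) = -155 + 223*(23/(2*(2 - 3))) = -155 + 223*((23/2)/(-1)) = -155 + 223*((23/2)*(-1)) = -155 + 223*(-23/2) = -155 - 5129/2 = -5439/2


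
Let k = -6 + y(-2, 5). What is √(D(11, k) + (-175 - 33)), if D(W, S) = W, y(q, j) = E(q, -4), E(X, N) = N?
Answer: I*√197 ≈ 14.036*I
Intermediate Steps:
y(q, j) = -4
k = -10 (k = -6 - 4 = -10)
√(D(11, k) + (-175 - 33)) = √(11 + (-175 - 33)) = √(11 - 208) = √(-197) = I*√197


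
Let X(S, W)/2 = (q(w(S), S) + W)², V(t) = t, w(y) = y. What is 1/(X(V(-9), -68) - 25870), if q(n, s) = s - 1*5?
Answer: -1/12422 ≈ -8.0502e-5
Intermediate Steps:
q(n, s) = -5 + s (q(n, s) = s - 5 = -5 + s)
X(S, W) = 2*(-5 + S + W)² (X(S, W) = 2*((-5 + S) + W)² = 2*(-5 + S + W)²)
1/(X(V(-9), -68) - 25870) = 1/(2*(-5 - 9 - 68)² - 25870) = 1/(2*(-82)² - 25870) = 1/(2*6724 - 25870) = 1/(13448 - 25870) = 1/(-12422) = -1/12422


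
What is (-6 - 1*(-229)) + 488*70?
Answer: 34383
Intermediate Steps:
(-6 - 1*(-229)) + 488*70 = (-6 + 229) + 34160 = 223 + 34160 = 34383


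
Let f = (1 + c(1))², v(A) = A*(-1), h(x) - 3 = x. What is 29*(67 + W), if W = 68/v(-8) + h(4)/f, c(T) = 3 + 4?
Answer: 140331/64 ≈ 2192.7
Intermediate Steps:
h(x) = 3 + x
c(T) = 7
v(A) = -A
f = 64 (f = (1 + 7)² = 8² = 64)
W = 551/64 (W = 68/((-1*(-8))) + (3 + 4)/64 = 68/8 + 7*(1/64) = 68*(⅛) + 7/64 = 17/2 + 7/64 = 551/64 ≈ 8.6094)
29*(67 + W) = 29*(67 + 551/64) = 29*(4839/64) = 140331/64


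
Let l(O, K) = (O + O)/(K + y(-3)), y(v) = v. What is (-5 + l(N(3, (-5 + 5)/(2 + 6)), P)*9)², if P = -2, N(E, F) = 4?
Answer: 9409/25 ≈ 376.36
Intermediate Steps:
l(O, K) = 2*O/(-3 + K) (l(O, K) = (O + O)/(K - 3) = (2*O)/(-3 + K) = 2*O/(-3 + K))
(-5 + l(N(3, (-5 + 5)/(2 + 6)), P)*9)² = (-5 + (2*4/(-3 - 2))*9)² = (-5 + (2*4/(-5))*9)² = (-5 + (2*4*(-⅕))*9)² = (-5 - 8/5*9)² = (-5 - 72/5)² = (-97/5)² = 9409/25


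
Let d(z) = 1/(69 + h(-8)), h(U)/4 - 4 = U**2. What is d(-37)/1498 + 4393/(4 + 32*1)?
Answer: 1122011755/9194724 ≈ 122.03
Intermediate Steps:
h(U) = 16 + 4*U**2
d(z) = 1/341 (d(z) = 1/(69 + (16 + 4*(-8)**2)) = 1/(69 + (16 + 4*64)) = 1/(69 + (16 + 256)) = 1/(69 + 272) = 1/341)
d(-37)/1498 + 4393/(4 + 32*1) = (1/341)/1498 + 4393/(4 + 32*1) = (1/341)*(1/1498) + 4393/(4 + 32) = 1/510818 + 4393/36 = 1122011755/9194724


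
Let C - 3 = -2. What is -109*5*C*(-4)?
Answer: 2180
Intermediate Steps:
C = 1 (C = 3 - 2 = 1)
-109*5*C*(-4) = -109*5*1*(-4) = -545*(-4) = -109*(-20) = 2180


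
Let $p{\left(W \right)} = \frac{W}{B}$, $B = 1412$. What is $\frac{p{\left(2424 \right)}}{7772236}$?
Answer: $\frac{303}{1371799654} \approx 2.2088 \cdot 10^{-7}$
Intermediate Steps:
$p{\left(W \right)} = \frac{W}{1412}$
$\frac{p{\left(2424 \right)}}{7772236} = \frac{\frac{1}{1412} \cdot 2424}{7772236} = \frac{606}{353} \cdot \frac{1}{7772236} = \frac{303}{1371799654}$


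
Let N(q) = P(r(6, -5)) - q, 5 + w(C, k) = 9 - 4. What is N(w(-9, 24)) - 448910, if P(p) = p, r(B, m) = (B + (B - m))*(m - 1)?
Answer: -449012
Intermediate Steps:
w(C, k) = 0 (w(C, k) = -5 + (9 - 4) = -5 + 5 = 0)
r(B, m) = (-1 + m)*(-m + 2*B) (r(B, m) = (-m + 2*B)*(-1 + m) = (-1 + m)*(-m + 2*B))
N(q) = -102 - q (N(q) = (-5 - 1*(-5)² - 2*6 + 2*6*(-5)) - q = (-5 - 1*25 - 12 - 60) - q = (-5 - 25 - 12 - 60) - q = -102 - q)
N(w(-9, 24)) - 448910 = (-102 - 1*0) - 448910 = (-102 + 0) - 448910 = -102 - 448910 = -449012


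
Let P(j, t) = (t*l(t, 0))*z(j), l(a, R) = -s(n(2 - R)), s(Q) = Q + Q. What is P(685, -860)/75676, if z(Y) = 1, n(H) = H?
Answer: 860/18919 ≈ 0.045457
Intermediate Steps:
s(Q) = 2*Q
l(a, R) = -4 + 2*R (l(a, R) = -2*(2 - R) = -(4 - 2*R) = -4 + 2*R)
P(j, t) = -4*t (P(j, t) = (t*(-4 + 2*0))*1 = (t*(-4 + 0))*1 = (t*(-4))*1 = -4*t*1 = -4*t)
P(685, -860)/75676 = -4*(-860)/75676 = 3440*(1/75676) = 860/18919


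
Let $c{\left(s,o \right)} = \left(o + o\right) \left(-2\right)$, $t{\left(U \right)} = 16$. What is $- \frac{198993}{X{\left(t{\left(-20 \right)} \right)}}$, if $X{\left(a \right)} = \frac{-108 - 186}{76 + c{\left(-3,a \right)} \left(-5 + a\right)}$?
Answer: $- \frac{20827934}{49} \approx -4.2506 \cdot 10^{5}$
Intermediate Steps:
$c{\left(s,o \right)} = - 4 o$ ($c{\left(s,o \right)} = 2 o \left(-2\right) = - 4 o$)
$X{\left(a \right)} = - \frac{294}{76 - 4 a \left(-5 + a\right)}$ ($X{\left(a \right)} = \frac{-108 - 186}{76 + - 4 a \left(-5 + a\right)} = - \frac{294}{76 - 4 a \left(-5 + a\right)}$)
$- \frac{198993}{X{\left(t{\left(-20 \right)} \right)}} = - \frac{198993}{\frac{147}{2} \frac{1}{-19 + 16^{2} - 80}} = - \frac{198993}{\frac{147}{2} \frac{1}{-19 + 256 - 80}} = - \frac{198993}{\frac{147}{2} \cdot \frac{1}{157}} = - \frac{198993}{\frac{147}{314}} = \left(-198993\right) \frac{314}{147} = - \frac{20827934}{49}$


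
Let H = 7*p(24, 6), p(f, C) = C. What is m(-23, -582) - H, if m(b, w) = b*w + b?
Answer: 13321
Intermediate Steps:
m(b, w) = b + b*w
H = 42 (H = 7*6 = 42)
m(-23, -582) - H = -23*(1 - 582) - 1*42 = -23*(-581) - 42 = 13363 - 42 = 13321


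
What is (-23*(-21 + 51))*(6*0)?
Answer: 0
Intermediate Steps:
(-23*(-21 + 51))*(6*0) = -23*30*0 = -690*0 = 0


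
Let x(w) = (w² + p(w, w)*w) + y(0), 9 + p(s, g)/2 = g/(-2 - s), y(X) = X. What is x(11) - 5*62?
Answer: -5273/13 ≈ -405.62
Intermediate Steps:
p(s, g) = -18 + 2*g/(-2 - s) (p(s, g) = -18 + 2*(g/(-2 - s)) = -18 + 2*g/(-2 - s))
x(w) = w² + 2*w*(-18 - 10*w)/(2 + w) (x(w) = (w² + (2*(-18 - w - 9*w)/(2 + w))*w) + 0 = (w² + (2*(-18 - 10*w)/(2 + w))*w) + 0 = (w² + 2*w*(-18 - 10*w)/(2 + w)) + 0 = w² + 2*w*(-18 - 10*w)/(2 + w))
x(11) - 5*62 = 11*(-36 + 11² - 18*11)/(2 + 11) - 5*62 = 11*(-36 + 121 - 198)/13 - 310 = 11*(1/13)*(-113) - 310 = -1243/13 - 310 = -5273/13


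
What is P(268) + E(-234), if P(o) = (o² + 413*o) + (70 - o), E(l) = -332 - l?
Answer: 182212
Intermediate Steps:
P(o) = 70 + o² + 412*o
P(268) + E(-234) = (70 + 268² + 412*268) + (-332 - 1*(-234)) = (70 + 71824 + 110416) + (-332 + 234) = 182310 - 98 = 182212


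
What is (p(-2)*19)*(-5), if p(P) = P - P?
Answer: 0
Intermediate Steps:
p(P) = 0
(p(-2)*19)*(-5) = (0*19)*(-5) = 0*(-5) = 0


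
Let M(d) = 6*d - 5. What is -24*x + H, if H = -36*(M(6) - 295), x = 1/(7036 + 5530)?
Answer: 59713620/6283 ≈ 9504.0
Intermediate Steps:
M(d) = -5 + 6*d
x = 1/12566 ≈ 7.9580e-5
H = 9504 (H = -36*((-5 + 6*6) - 295) = -36*((-5 + 36) - 295) = -36*(31 - 295) = -36*(-264) = 9504)
-24*x + H = -24*1/12566 + 9504 = -12/6283 + 9504 = 59713620/6283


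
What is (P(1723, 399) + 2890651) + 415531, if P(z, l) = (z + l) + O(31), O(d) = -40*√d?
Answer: 3308304 - 40*√31 ≈ 3.3081e+6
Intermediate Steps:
P(z, l) = l + z - 40*√31 (P(z, l) = (z + l) - 40*√31 = (l + z) - 40*√31 = l + z - 40*√31)
(P(1723, 399) + 2890651) + 415531 = ((399 + 1723 - 40*√31) + 2890651) + 415531 = ((2122 - 40*√31) + 2890651) + 415531 = (2892773 - 40*√31) + 415531 = 3308304 - 40*√31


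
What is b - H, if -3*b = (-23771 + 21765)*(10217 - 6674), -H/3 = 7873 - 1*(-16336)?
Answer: 2441713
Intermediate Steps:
H = -72627 (H = -3*(7873 - 1*(-16336)) = -3*(7873 + 16336) = -3*24209 = -72627)
b = 2369086 (b = -(-23771 + 21765)*(10217 - 6674)/3 = -(-2006)*3543/3 = -⅓*(-7107258) = 2369086)
b - H = 2369086 - 1*(-72627) = 2369086 + 72627 = 2441713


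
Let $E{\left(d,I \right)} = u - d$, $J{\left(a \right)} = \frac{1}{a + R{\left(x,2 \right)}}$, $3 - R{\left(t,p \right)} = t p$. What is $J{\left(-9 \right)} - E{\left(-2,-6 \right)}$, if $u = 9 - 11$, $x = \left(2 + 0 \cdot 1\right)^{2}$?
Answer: $- \frac{1}{14} \approx -0.071429$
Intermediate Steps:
$x = 4$ ($x = \left(2 + 0\right)^{2} = 2^{2} = 4$)
$u = -2$ ($u = 9 - 11 = -2$)
$R{\left(t,p \right)} = 3 - p t$ ($R{\left(t,p \right)} = 3 - t p = 3 - p t$)
$J{\left(a \right)} = \frac{1}{-5 + a}$ ($J{\left(a \right)} = \frac{1}{a + \left(3 - 2 \cdot 4\right)} = \frac{1}{a + \left(3 - 8\right)} = \frac{1}{a - 5} = \frac{1}{-5 + a}$)
$E{\left(d,I \right)} = -2 - d$
$J{\left(-9 \right)} - E{\left(-2,-6 \right)} = \frac{1}{-5 - 9} - \left(-2 - -2\right) = \frac{1}{-14} - \left(-2 + 2\right) = - \frac{1}{14} - 0 = - \frac{1}{14} + 0 = - \frac{1}{14}$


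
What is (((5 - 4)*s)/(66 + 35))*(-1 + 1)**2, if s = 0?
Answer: 0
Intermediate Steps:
(((5 - 4)*s)/(66 + 35))*(-1 + 1)**2 = (((5 - 4)*0)/(66 + 35))*(-1 + 1)**2 = ((1*0)/101)*0**2 = (0*(1/101))*0 = 0*0 = 0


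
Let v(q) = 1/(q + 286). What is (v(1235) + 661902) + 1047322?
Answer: 2599729705/1521 ≈ 1.7092e+6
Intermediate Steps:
v(q) = 1/(286 + q)
(v(1235) + 661902) + 1047322 = (1/(286 + 1235) + 661902) + 1047322 = (1/1521 + 661902) + 1047322 = 1006752943/1521 + 1047322 = 2599729705/1521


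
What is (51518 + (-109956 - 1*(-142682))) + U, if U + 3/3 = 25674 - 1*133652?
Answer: -23735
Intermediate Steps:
U = -107979 (U = -1 + (25674 - 1*133652) = -1 + (25674 - 133652) = -1 - 107978 = -107979)
(51518 + (-109956 - 1*(-142682))) + U = (51518 + (-109956 - 1*(-142682))) - 107979 = (51518 + (-109956 + 142682)) - 107979 = (51518 + 32726) - 107979 = 84244 - 107979 = -23735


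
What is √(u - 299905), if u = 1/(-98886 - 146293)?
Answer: 2*I*√4507027975512821/245179 ≈ 547.64*I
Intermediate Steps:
u = -1/245179 (u = 1/(-245179) = -1/245179 ≈ -4.0787e-6)
√(u - 299905) = √(-1/245179 - 299905) = √(-73530407996/245179) = 2*I*√4507027975512821/245179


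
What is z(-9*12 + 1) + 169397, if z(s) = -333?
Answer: 169064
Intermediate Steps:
z(-9*12 + 1) + 169397 = -333 + 169397 = 169064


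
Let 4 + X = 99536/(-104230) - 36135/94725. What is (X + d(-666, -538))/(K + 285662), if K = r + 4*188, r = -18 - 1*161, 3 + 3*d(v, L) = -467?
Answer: -10663246021/18840344062575 ≈ -0.00056598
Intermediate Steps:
d(v, L) = -470/3 (d(v, L) = -1 + (⅓)*(-467) = -1 - 467/3 = -470/3)
X = -117083657/21940415 (X = -4 + (99536/(-104230) - 36135/94725) = -4 + (99536*(-1/104230) - 36135*1/94725) = -4 + (-49768/52115 - 803/2105) = -4 - 29321997/21940415 = -117083657/21940415 ≈ -5.3364)
r = -179 (r = -18 - 161 = -179)
K = 573 (K = -179 + 4*188 = -179 + 752 = 573)
(X + d(-666, -538))/(K + 285662) = (-117083657/21940415 - 470/3)/(573 + 285662) = -10663246021/65821245/286235 = -10663246021/65821245*1/286235 = -10663246021/18840344062575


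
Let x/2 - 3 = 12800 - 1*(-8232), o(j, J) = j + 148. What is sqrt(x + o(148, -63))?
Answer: sqrt(42366) ≈ 205.83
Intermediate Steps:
o(j, J) = 148 + j
x = 42070 (x = 6 + 2*(12800 - 1*(-8232)) = 6 + 2*(12800 + 8232) = 6 + 2*21032 = 6 + 42064 = 42070)
sqrt(x + o(148, -63)) = sqrt(42070 + (148 + 148)) = sqrt(42070 + 296) = sqrt(42366)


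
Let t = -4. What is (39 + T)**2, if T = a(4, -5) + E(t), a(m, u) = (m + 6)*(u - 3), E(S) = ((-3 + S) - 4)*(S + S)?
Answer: 2209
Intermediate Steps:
E(S) = 2*S*(-7 + S) (E(S) = (-7 + S)*(2*S) = 2*S*(-7 + S))
a(m, u) = (-3 + u)*(6 + m) (a(m, u) = (6 + m)*(-3 + u) = (-3 + u)*(6 + m))
T = 8 (T = (-18 - 3*4 + 6*(-5) + 4*(-5)) + 2*(-4)*(-7 - 4) = (-18 - 12 - 30 - 20) + 2*(-4)*(-11) = -80 + 88 = 8)
(39 + T)**2 = (39 + 8)**2 = 47**2 = 2209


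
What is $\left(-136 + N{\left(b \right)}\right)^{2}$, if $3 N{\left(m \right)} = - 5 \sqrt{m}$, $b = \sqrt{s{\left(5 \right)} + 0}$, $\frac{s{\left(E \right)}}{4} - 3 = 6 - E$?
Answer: $\frac{174724}{9} \approx 19414.0$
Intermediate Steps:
$s{\left(E \right)} = 36 - 4 E$ ($s{\left(E \right)} = 12 + 4 \left(6 - E\right) = 12 - \left(-24 + 4 E\right) = 36 - 4 E$)
$b = 4$ ($b = \sqrt{\left(36 - 20\right) + 0} = \sqrt{16 + 0} = \sqrt{16} = 4$)
$N{\left(m \right)} = - \frac{5 \sqrt{m}}{3}$ ($N{\left(m \right)} = \frac{\left(-5\right) \sqrt{m}}{3} = - \frac{5 \sqrt{m}}{3}$)
$\left(-136 + N{\left(b \right)}\right)^{2} = \left(-136 - \frac{5 \sqrt{4}}{3}\right)^{2} = \left(-136 - \frac{10}{3}\right)^{2} = \left(- \frac{418}{3}\right)^{2} = \frac{174724}{9}$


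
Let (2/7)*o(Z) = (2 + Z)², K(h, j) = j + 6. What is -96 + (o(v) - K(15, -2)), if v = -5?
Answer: -137/2 ≈ -68.500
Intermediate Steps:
K(h, j) = 6 + j
o(Z) = 7*(2 + Z)²/2
-96 + (o(v) - K(15, -2)) = -96 + (7*(2 - 5)²/2 - (6 - 2)) = -96 + ((7/2)*(-3)² - 1*4) = -96 + ((7/2)*9 - 4) = -96 + (63/2 - 4) = -96 + 55/2 = -137/2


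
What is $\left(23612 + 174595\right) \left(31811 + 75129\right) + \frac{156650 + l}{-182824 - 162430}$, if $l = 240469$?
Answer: $\frac{7318092368874201}{345254} \approx 2.1196 \cdot 10^{10}$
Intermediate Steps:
$\left(23612 + 174595\right) \left(31811 + 75129\right) + \frac{156650 + l}{-182824 - 162430} = \left(23612 + 174595\right) \left(31811 + 75129\right) + \frac{156650 + 240469}{-182824 - 162430} = 198207 \cdot 106940 + \frac{397119}{-345254} = 21196256580 + 397119 \left(- \frac{1}{345254}\right) = 21196256580 - \frac{397119}{345254} = \frac{7318092368874201}{345254}$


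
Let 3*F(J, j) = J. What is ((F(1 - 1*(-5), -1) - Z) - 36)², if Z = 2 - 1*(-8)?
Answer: 1936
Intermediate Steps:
F(J, j) = J/3
Z = 10 (Z = 2 + 8 = 10)
((F(1 - 1*(-5), -1) - Z) - 36)² = (((1 - 1*(-5))/3 - 1*10) - 36)² = (((1 + 5)/3 - 10) - 36)² = (((⅓)*6 - 10) - 36)² = ((2 - 10) - 36)² = (-8 - 36)² = (-44)² = 1936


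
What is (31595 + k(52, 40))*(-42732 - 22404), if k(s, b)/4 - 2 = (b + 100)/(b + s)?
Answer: -2058889488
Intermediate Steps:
k(s, b) = 8 + 4*(100 + b)/(b + s) (k(s, b) = 8 + 4*((b + 100)/(b + s)) = 8 + 4*((100 + b)/(b + s)) = 8 + 4*(100 + b)/(b + s))
(31595 + k(52, 40))*(-42732 - 22404) = (31595 + 4*(100 + 2*52 + 3*40)/(40 + 52))*(-42732 - 22404) = (31595 + 4*(100 + 104 + 120)/92)*(-65136) = (31595 + 4*(1/92)*324)*(-65136) = (31595 + 324/23)*(-65136) = (727009/23)*(-65136) = -2058889488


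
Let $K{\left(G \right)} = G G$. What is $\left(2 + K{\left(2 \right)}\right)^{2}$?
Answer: $36$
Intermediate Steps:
$K{\left(G \right)} = G^{2}$
$\left(2 + K{\left(2 \right)}\right)^{2} = \left(2 + 2^{2}\right)^{2} = \left(2 + 4\right)^{2} = 6^{2} = 36$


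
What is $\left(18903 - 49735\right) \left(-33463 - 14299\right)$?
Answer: $1472597984$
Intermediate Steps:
$\left(18903 - 49735\right) \left(-33463 - 14299\right) = \left(-30832\right) \left(-47762\right) = 1472597984$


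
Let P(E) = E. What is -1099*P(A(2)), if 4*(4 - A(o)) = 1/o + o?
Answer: -29673/8 ≈ -3709.1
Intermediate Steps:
A(o) = 4 - o/4 - 1/(4*o) (A(o) = 4 - (1/o + o)/4 = 4 - (o + 1/o)/4 = 4 + (-o/4 - 1/(4*o)) = 4 - o/4 - 1/(4*o))
-1099*P(A(2)) = -1099*(4 - ¼*2 - ¼/2) = -1099*(4 - ½ - ¼*½) = -1099*(4 - ½ - ⅛) = -1099*27/8 = -29673/8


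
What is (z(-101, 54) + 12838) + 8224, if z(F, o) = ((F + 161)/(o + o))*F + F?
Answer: 188144/9 ≈ 20905.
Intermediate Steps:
z(F, o) = F + F*(161 + F)/(2*o) (z(F, o) = ((161 + F)/((2*o)))*F + F = ((161 + F)*(1/(2*o)))*F + F = ((161 + F)/(2*o))*F + F = F*(161 + F)/(2*o) + F = F + F*(161 + F)/(2*o))
(z(-101, 54) + 12838) + 8224 = ((½)*(-101)*(161 - 101 + 2*54)/54 + 12838) + 8224 = ((½)*(-101)*(1/54)*(161 - 101 + 108) + 12838) + 8224 = ((½)*(-101)*(1/54)*168 + 12838) + 8224 = (-1414/9 + 12838) + 8224 = 114128/9 + 8224 = 188144/9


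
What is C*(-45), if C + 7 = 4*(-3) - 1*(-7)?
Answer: 540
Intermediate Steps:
C = -12 (C = -7 + (4*(-3) - 1*(-7)) = -7 + (-12 + 7) = -7 - 5 = -12)
C*(-45) = -12*(-45) = 540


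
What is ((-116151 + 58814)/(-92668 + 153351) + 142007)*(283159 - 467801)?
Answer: -227303624943864/8669 ≈ -2.6220e+10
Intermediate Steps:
((-116151 + 58814)/(-92668 + 153351) + 142007)*(283159 - 467801) = (-57337/60683 + 142007)*(-184642) = (-57337*1/60683 + 142007)*(-184642) = (-8191/8669 + 142007)*(-184642) = (1231050492/8669)*(-184642) = -227303624943864/8669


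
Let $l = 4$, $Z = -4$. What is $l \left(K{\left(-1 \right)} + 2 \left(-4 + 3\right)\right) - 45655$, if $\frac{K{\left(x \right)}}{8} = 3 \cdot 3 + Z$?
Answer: $-45503$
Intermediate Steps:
$K{\left(x \right)} = 40$ ($K{\left(x \right)} = 8 \left(3 \cdot 3 - 4\right) = 8 \left(9 - 4\right) = 8 \cdot 5 = 40$)
$l \left(K{\left(-1 \right)} + 2 \left(-4 + 3\right)\right) - 45655 = 4 \left(40 + 2 \left(-4 + 3\right)\right) - 45655 = 4 \left(40 + 2 \left(-1\right)\right) - 45655 = 4 \left(40 - 2\right) - 45655 = 4 \cdot 38 - 45655 = 152 - 45655 = -45503$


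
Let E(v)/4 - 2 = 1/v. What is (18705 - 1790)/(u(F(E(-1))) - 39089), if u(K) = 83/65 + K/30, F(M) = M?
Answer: -659685/1524416 ≈ -0.43275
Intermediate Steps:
E(v) = 8 + 4/v
u(K) = 83/65 + K/30 (u(K) = 83*(1/65) + K*(1/30) = 83/65 + K/30)
(18705 - 1790)/(u(F(E(-1))) - 39089) = (18705 - 1790)/((83/65 + (8 + 4/(-1))/30) - 39089) = 16915/((83/65 + (8 + 4*(-1))/30) - 39089) = 16915/((83/65 + (8 - 4)/30) - 39089) = 16915/((83/65 + (1/30)*4) - 39089) = 16915/((83/65 + 2/15) - 39089) = 16915/(55/39 - 39089) = 16915/(-1524416/39) = 16915*(-39/1524416) = -659685/1524416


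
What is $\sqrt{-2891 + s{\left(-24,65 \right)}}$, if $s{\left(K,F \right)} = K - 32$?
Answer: $i \sqrt{2947} \approx 54.286 i$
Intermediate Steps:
$s{\left(K,F \right)} = -32 + K$
$\sqrt{-2891 + s{\left(-24,65 \right)}} = \sqrt{-2891 - 56} = \sqrt{-2947} = i \sqrt{2947}$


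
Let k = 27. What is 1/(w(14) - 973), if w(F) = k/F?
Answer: -14/13595 ≈ -0.0010298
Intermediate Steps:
w(F) = 27/F
1/(w(14) - 973) = 1/(27/14 - 973) = 1/(-13595/14) = -14/13595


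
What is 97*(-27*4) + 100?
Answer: -10376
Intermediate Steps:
97*(-27*4) + 100 = 97*(-108) + 100 = -10476 + 100 = -10376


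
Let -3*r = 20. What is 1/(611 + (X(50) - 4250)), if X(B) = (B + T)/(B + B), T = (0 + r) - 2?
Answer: -75/272894 ≈ -0.00027483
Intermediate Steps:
r = -20/3 (r = -⅓*20 = -20/3 ≈ -6.6667)
T = -26/3 (T = (0 - 20/3) - 2 = -20/3 - 2 = -26/3 ≈ -8.6667)
X(B) = (-26/3 + B)/(2*B) (X(B) = (B - 26/3)/(B + B) = (-26/3 + B)/((2*B)) = (-26/3 + B)*(1/(2*B)) = (-26/3 + B)/(2*B))
1/(611 + (X(50) - 4250)) = 1/(611 + ((⅙)*(-26 + 3*50)/50 - 4250)) = 1/(611 + ((⅙)*(1/50)*(-26 + 150) - 4250)) = 1/(611 + ((⅙)*(1/50)*124 - 4250)) = 1/(611 + (31/75 - 4250)) = 1/(611 - 318719/75) = 1/(-272894/75) = -75/272894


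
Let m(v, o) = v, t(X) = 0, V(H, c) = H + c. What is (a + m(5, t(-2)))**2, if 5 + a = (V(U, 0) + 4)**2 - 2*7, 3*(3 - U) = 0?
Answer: 1225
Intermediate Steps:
U = 3 (U = 3 - 1/3*0 = 3 + 0 = 3)
a = 30 (a = -5 + (((3 + 0) + 4)**2 - 2*7) = -5 + ((3 + 4)**2 - 14) = -5 + (7**2 - 14) = -5 + (49 - 14) = -5 + 35 = 30)
(a + m(5, t(-2)))**2 = (30 + 5)**2 = 35**2 = 1225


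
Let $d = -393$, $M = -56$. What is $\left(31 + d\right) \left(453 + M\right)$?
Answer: $-143714$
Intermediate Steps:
$\left(31 + d\right) \left(453 + M\right) = \left(31 - 393\right) \left(453 - 56\right) = \left(-362\right) 397 = -143714$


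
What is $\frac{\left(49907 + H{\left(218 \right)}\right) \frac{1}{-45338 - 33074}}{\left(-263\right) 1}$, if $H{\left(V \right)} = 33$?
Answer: $\frac{12485}{5155589} \approx 0.0024216$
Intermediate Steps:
$\frac{\left(49907 + H{\left(218 \right)}\right) \frac{1}{-45338 - 33074}}{\left(-263\right) 1} = \frac{\left(49907 + 33\right) \frac{1}{-45338 - 33074}}{\left(-263\right) 1} = \frac{49940 \frac{1}{-78412}}{-263} = 49940 \left(- \frac{1}{78412}\right) \left(- \frac{1}{263}\right) = \left(- \frac{12485}{19603}\right) \left(- \frac{1}{263}\right) = \frac{12485}{5155589}$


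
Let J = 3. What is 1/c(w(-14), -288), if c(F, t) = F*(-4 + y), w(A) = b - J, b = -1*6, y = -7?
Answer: 1/99 ≈ 0.010101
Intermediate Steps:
b = -6
w(A) = -9 (w(A) = -6 - 1*3 = -6 - 3 = -9)
c(F, t) = -11*F (c(F, t) = F*(-4 - 7) = F*(-11) = -11*F)
1/c(w(-14), -288) = 1/(-11*(-9)) = 1/99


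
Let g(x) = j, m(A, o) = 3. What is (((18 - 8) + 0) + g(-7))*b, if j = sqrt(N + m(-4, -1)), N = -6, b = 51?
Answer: 510 + 51*I*sqrt(3) ≈ 510.0 + 88.335*I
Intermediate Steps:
j = I*sqrt(3) (j = sqrt(-6 + 3) = sqrt(-3) = I*sqrt(3) ≈ 1.732*I)
g(x) = I*sqrt(3)
(((18 - 8) + 0) + g(-7))*b = (((18 - 8) + 0) + I*sqrt(3))*51 = ((10 + 0) + I*sqrt(3))*51 = (10 + I*sqrt(3))*51 = 510 + 51*I*sqrt(3)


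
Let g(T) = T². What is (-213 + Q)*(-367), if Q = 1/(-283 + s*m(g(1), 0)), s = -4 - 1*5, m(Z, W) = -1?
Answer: 21419221/274 ≈ 78172.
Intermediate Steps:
s = -9 (s = -4 - 5 = -9)
Q = -1/274 (Q = 1/(-283 - 9*(-1)) = 1/(-283 + 9) = 1/(-274) = -1/274 ≈ -0.0036496)
(-213 + Q)*(-367) = (-213 - 1/274)*(-367) = -58363/274*(-367) = 21419221/274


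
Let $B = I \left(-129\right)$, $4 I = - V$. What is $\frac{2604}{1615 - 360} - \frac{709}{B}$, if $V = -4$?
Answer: $\frac{1225711}{161895} \approx 7.571$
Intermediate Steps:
$I = 1$ ($I = \frac{\left(-1\right) \left(-4\right)}{4} = \frac{1}{4} \cdot 4 = 1$)
$B = -129$ ($B = 1 \left(-129\right) = -129$)
$\frac{2604}{1615 - 360} - \frac{709}{B} = \frac{2604}{1615 - 360} - \frac{709}{-129} = \frac{2604}{1615 - 360} - - \frac{709}{129} = \frac{2604}{1255} + \frac{709}{129} = \frac{1225711}{161895}$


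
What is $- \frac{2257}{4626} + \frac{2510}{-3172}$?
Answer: $- \frac{2346308}{1834209} \approx -1.2792$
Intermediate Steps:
$- \frac{2257}{4626} + \frac{2510}{-3172} = \left(-2257\right) \frac{1}{4626} + 2510 \left(- \frac{1}{3172}\right) = - \frac{2257}{4626} - \frac{1255}{1586} = - \frac{2346308}{1834209}$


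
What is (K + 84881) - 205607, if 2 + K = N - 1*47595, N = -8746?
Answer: -177069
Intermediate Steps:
K = -56343 (K = -2 + (-8746 - 1*47595) = -2 + (-8746 - 47595) = -2 - 56341 = -56343)
(K + 84881) - 205607 = (-56343 + 84881) - 205607 = 28538 - 205607 = -177069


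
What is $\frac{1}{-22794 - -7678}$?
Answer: $- \frac{1}{15116} \approx -6.6155 \cdot 10^{-5}$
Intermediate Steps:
$\frac{1}{-22794 - -7678} = \frac{1}{-22794 + \left(-10413 + 18091\right)} = \frac{1}{-22794 + 7678} = \frac{1}{-15116} = - \frac{1}{15116}$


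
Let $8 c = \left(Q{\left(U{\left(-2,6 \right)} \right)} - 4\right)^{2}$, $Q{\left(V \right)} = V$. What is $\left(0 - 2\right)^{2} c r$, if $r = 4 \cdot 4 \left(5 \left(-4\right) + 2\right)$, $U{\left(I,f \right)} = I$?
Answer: $-5184$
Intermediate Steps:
$r = -288$ ($r = 16 \left(-20 + 2\right) = 16 \left(-18\right) = -288$)
$c = \frac{9}{2}$ ($c = \frac{\left(-2 - 4\right)^{2}}{8} = \frac{\left(-6\right)^{2}}{8} = \frac{1}{8} \cdot 36 = \frac{9}{2} \approx 4.5$)
$\left(0 - 2\right)^{2} c r = \left(0 - 2\right)^{2} \cdot \frac{9}{2} \left(-288\right) = \left(-2\right)^{2} \cdot \frac{9}{2} \left(-288\right) = 4 \cdot \frac{9}{2} \left(-288\right) = 18 \left(-288\right) = -5184$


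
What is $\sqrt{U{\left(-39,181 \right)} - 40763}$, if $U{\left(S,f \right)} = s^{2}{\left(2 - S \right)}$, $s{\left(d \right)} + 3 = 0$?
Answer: $i \sqrt{40754} \approx 201.88 i$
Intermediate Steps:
$s{\left(d \right)} = -3$ ($s{\left(d \right)} = -3 + 0 = -3$)
$U{\left(S,f \right)} = 9$ ($U{\left(S,f \right)} = \left(-3\right)^{2} = 9$)
$\sqrt{U{\left(-39,181 \right)} - 40763} = \sqrt{9 - 40763} = \sqrt{-40754} = i \sqrt{40754}$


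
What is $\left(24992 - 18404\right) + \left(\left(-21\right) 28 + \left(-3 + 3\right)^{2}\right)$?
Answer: $6000$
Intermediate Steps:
$\left(24992 - 18404\right) + \left(\left(-21\right) 28 + \left(-3 + 3\right)^{2}\right) = \left(24992 - 18404\right) - \left(588 - 0^{2}\right) = 6588 + \left(-588 + 0\right) = 6588 - 588 = 6000$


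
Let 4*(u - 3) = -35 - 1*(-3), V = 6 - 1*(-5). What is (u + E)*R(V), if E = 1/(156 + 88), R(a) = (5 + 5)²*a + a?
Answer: -1354309/244 ≈ -5550.4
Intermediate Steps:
V = 11 (V = 6 + 5 = 11)
u = -5 (u = 3 + (-35 - 1*(-3))/4 = 3 + (-35 + 3)/4 = 3 + (¼)*(-32) = 3 - 8 = -5)
R(a) = 101*a (R(a) = 10²*a + a = 100*a + a = 101*a)
E = 1/244 ≈ 0.0040984
(u + E)*R(V) = (-5 + 1/244)*(101*11) = -1219/244*1111 = -1354309/244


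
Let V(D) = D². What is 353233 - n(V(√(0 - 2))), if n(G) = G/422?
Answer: 74532164/211 ≈ 3.5323e+5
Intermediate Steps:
n(G) = G/422 (n(G) = G*(1/422) = G/422)
353233 - n(V(√(0 - 2))) = 353233 - (√(0 - 2))²/422 = 353233 - (√(-2))²/422 = 353233 - (I*√2)²/422 = 353233 - (-2)/422 = 353233 - 1*(-1/211) = 353233 + 1/211 = 74532164/211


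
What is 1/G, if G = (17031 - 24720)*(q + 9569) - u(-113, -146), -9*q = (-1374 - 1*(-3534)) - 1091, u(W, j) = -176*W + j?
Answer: -3/218047502 ≈ -1.3758e-8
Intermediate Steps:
u(W, j) = j - 176*W
q = -1069/9 (q = -((-1374 - 1*(-3534)) - 1091)/9 = -((-1374 + 3534) - 1091)/9 = -(2160 - 1091)/9 = -⅑*1069 = -1069/9 ≈ -118.78)
G = -218047502/3 (G = (17031 - 24720)*(-1069/9 + 9569) - (-146 - 176*(-113)) = -7689*85052/9 - (-146 + 19888) = -217988276/3 - 1*19742 = -217988276/3 - 19742 = -218047502/3 ≈ -7.2682e+7)
1/G = 1/(-218047502/3) = -3/218047502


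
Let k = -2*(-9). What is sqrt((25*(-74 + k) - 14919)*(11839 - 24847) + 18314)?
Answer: sqrt(212295866) ≈ 14570.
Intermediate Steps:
k = 18
sqrt((25*(-74 + k) - 14919)*(11839 - 24847) + 18314) = sqrt((25*(-74 + 18) - 14919)*(11839 - 24847) + 18314) = sqrt((25*(-56) - 14919)*(-13008) + 18314) = sqrt((-1400 - 14919)*(-13008) + 18314) = sqrt(-16319*(-13008) + 18314) = sqrt(212277552 + 18314) = sqrt(212295866)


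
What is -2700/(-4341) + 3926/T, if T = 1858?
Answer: 3676561/1344263 ≈ 2.7350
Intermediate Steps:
-2700/(-4341) + 3926/T = -2700/(-4341) + 3926/1858 = -2700*(-1/4341) + 3926*(1/1858) = 900/1447 + 1963/929 = 3676561/1344263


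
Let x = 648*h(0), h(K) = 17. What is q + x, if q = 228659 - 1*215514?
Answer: 24161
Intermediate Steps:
x = 11016 (x = 648*17 = 11016)
q = 13145 (q = 228659 - 215514 = 13145)
q + x = 13145 + 11016 = 24161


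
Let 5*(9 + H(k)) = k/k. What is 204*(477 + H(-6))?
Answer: 477564/5 ≈ 95513.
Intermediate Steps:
H(k) = -44/5 (H(k) = -9 + (k/k)/5 = -9 + (1/5)*1 = -9 + 1/5 = -44/5)
204*(477 + H(-6)) = 204*(477 - 44/5) = 204*(2341/5) = 477564/5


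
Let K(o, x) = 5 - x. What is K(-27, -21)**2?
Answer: 676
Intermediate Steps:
K(-27, -21)**2 = (5 - 1*(-21))**2 = (5 + 21)**2 = 26**2 = 676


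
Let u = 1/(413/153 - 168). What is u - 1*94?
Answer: -2377507/25291 ≈ -94.006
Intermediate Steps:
u = -153/25291 (u = 1/(413*(1/153) - 168) = 1/(413/153 - 168) = 1/(-25291/153) = -153/25291 ≈ -0.0060496)
u - 1*94 = -153/25291 - 1*94 = -153/25291 - 94 = -2377507/25291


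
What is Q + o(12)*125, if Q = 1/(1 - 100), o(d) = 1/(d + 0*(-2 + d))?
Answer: 4121/396 ≈ 10.407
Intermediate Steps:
o(d) = 1/d (o(d) = 1/(d + 0) = 1/d)
Q = -1/99 (Q = 1/(-99) = -1/99 ≈ -0.010101)
Q + o(12)*125 = -1/99 + 125/12 = 4121/396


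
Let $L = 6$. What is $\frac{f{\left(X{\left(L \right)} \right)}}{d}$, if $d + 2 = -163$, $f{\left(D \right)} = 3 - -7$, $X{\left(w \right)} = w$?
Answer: $- \frac{2}{33} \approx -0.060606$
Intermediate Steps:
$f{\left(D \right)} = 10$ ($f{\left(D \right)} = 3 + 7 = 10$)
$d = -165$ ($d = -2 - 163 = -165$)
$\frac{f{\left(X{\left(L \right)} \right)}}{d} = \frac{10}{-165} = 10 \left(- \frac{1}{165}\right) = - \frac{2}{33}$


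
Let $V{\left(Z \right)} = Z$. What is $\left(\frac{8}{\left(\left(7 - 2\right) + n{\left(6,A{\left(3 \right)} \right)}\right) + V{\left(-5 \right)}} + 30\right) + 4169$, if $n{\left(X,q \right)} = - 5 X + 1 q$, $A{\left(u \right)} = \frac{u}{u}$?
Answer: $\frac{121763}{29} \approx 4198.7$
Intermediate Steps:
$A{\left(u \right)} = 1$
$n{\left(X,q \right)} = q - 5 X$ ($n{\left(X,q \right)} = - 5 X + q = q - 5 X$)
$\left(\frac{8}{\left(\left(7 - 2\right) + n{\left(6,A{\left(3 \right)} \right)}\right) + V{\left(-5 \right)}} + 30\right) + 4169 = \left(\frac{8}{\left(\left(7 - 2\right) + \left(1 - 30\right)\right) - 5} + 30\right) + 4169 = \left(\frac{8}{\left(5 + \left(1 - 30\right)\right) - 5} + 30\right) + 4169 = \left(\frac{8}{\left(5 - 29\right) - 5} + 30\right) + 4169 = \left(\frac{8}{-24 - 5} + 30\right) + 4169 = \left(\frac{8}{-29} + 30\right) + 4169 = \left(8 \left(- \frac{1}{29}\right) + 30\right) + 4169 = \left(- \frac{8}{29} + 30\right) + 4169 = \frac{862}{29} + 4169 = \frac{121763}{29}$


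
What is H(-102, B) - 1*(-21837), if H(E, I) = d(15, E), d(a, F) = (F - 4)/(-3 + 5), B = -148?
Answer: 21784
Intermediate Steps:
d(a, F) = -2 + F/2 (d(a, F) = (-4 + F)/2 = (-4 + F)*(½) = -2 + F/2)
H(E, I) = -2 + E/2
H(-102, B) - 1*(-21837) = (-2 + (½)*(-102)) - 1*(-21837) = (-2 - 51) + 21837 = -53 + 21837 = 21784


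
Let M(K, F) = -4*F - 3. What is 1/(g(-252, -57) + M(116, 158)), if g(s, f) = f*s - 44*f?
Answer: 1/16237 ≈ 6.1588e-5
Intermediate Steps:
M(K, F) = -3 - 4*F
g(s, f) = -44*f + f*s
1/(g(-252, -57) + M(116, 158)) = 1/(-57*(-44 - 252) + (-3 - 4*158)) = 1/(-57*(-296) + (-3 - 632)) = 1/(16872 - 635) = 1/16237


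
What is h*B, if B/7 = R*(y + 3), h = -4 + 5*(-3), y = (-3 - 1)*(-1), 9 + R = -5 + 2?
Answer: 11172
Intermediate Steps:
R = -12 (R = -9 + (-5 + 2) = -9 - 3 = -12)
y = 4 (y = -4*(-1) = 4)
h = -19 (h = -4 - 15 = -19)
B = -588 (B = 7*(-12*(4 + 3)) = 7*(-12*7) = 7*(-84) = -588)
h*B = -19*(-588) = 11172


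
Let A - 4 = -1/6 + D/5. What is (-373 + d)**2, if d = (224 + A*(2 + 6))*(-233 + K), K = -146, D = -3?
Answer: 2033724131569/225 ≈ 9.0388e+9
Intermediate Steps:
A = 97/30 (A = 4 + (-1/6 - 3/5) = 4 - 23/30 = 97/30 ≈ 3.2333)
d = -1420492/15 (d = (224 + 97*(2 + 6)/30)*(-233 - 146) = (224 + (97/30)*8)*(-379) = (224 + 388/15)*(-379) = (3748/15)*(-379) = -1420492/15 ≈ -94700.)
(-373 + d)**2 = (-373 - 1420492/15)**2 = (-1426087/15)**2 = 2033724131569/225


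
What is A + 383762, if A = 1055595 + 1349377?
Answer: 2788734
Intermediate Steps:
A = 2404972
A + 383762 = 2404972 + 383762 = 2788734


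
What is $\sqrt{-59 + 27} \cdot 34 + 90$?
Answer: $90 + 136 i \sqrt{2} \approx 90.0 + 192.33 i$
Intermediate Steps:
$\sqrt{-59 + 27} \cdot 34 + 90 = \sqrt{-32} \cdot 34 + 90 = 4 i \sqrt{2} \cdot 34 + 90 = 136 i \sqrt{2} + 90 = 90 + 136 i \sqrt{2}$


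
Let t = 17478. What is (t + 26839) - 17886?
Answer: 26431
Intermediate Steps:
(t + 26839) - 17886 = (17478 + 26839) - 17886 = 44317 - 17886 = 26431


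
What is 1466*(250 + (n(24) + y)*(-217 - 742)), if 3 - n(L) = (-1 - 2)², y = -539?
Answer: 766578730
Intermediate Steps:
n(L) = -6 (n(L) = 3 - (-1 - 2)² = 3 - 1*(-3)² = 3 - 1*9 = 3 - 9 = -6)
1466*(250 + (n(24) + y)*(-217 - 742)) = 1466*(250 + (-6 - 539)*(-217 - 742)) = 1466*(250 - 545*(-959)) = 1466*(250 + 522655) = 1466*522905 = 766578730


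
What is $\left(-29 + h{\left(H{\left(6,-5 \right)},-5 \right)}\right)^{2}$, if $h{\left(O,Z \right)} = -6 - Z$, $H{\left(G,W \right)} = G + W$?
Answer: $900$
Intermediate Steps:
$\left(-29 + h{\left(H{\left(6,-5 \right)},-5 \right)}\right)^{2} = \left(-29 - 1\right)^{2} = \left(-30\right)^{2} = 900$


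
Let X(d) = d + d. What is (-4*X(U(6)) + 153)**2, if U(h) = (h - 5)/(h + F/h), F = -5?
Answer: 22043025/961 ≈ 22938.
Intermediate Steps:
U(h) = (-5 + h)/(h - 5/h) (U(h) = (h - 5)/(h - 5/h) = (-5 + h)/(h - 5/h))
X(d) = 2*d
(-4*X(U(6)) + 153)**2 = (-8*6*(-5 + 6)/(-5 + 6**2) + 153)**2 = (-8*6*1/(-5 + 36) + 153)**2 = (-8*6*1/31 + 153)**2 = (-8*6*(1/31)*1 + 153)**2 = (-8*6/31 + 153)**2 = (-4*12/31 + 153)**2 = (-48/31 + 153)**2 = (4695/31)**2 = 22043025/961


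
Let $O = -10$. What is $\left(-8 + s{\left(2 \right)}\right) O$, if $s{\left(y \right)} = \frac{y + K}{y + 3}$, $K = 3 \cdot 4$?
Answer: $52$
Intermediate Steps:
$K = 12$
$s{\left(y \right)} = \frac{12 + y}{3 + y}$ ($s{\left(y \right)} = \frac{y + 12}{y + 3} = \frac{12 + y}{3 + y}$)
$\left(-8 + s{\left(2 \right)}\right) O = \left(-8 + \frac{12 + 2}{3 + 2}\right) \left(-10\right) = \left(-8 + \frac{1}{5} \cdot 14\right) \left(-10\right) = \left(-8 + \frac{14}{5}\right) \left(-10\right) = \left(- \frac{26}{5}\right) \left(-10\right) = 52$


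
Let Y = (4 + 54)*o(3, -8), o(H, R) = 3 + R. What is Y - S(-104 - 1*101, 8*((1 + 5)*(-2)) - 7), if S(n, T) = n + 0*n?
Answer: -85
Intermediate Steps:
Y = -290 (Y = (4 + 54)*(3 - 8) = 58*(-5) = -290)
S(n, T) = n (S(n, T) = n + 0 = n)
Y - S(-104 - 1*101, 8*((1 + 5)*(-2)) - 7) = -290 - (-104 - 1*101) = -290 - (-104 - 101) = -290 - 1*(-205) = -290 + 205 = -85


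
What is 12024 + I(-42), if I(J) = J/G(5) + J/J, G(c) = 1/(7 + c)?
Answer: 11521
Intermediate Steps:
I(J) = 1 + 12*J (I(J) = J/(1/(7 + 5)) + J/J = J/(1/12) + 1 = J*12 + 1 = 12*J + 1 = 1 + 12*J)
12024 + I(-42) = 12024 + (1 + 12*(-42)) = 12024 + (1 - 504) = 12024 - 503 = 11521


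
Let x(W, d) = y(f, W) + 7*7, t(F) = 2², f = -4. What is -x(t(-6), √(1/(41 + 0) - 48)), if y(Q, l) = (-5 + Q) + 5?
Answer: -45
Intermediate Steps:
y(Q, l) = Q
t(F) = 4
x(W, d) = 45 (x(W, d) = -4 + 7*7 = -4 + 49 = 45)
-x(t(-6), √(1/(41 + 0) - 48)) = -1*45 = -45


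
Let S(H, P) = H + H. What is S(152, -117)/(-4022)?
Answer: -152/2011 ≈ -0.075584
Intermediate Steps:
S(H, P) = 2*H
S(152, -117)/(-4022) = (2*152)/(-4022) = 304*(-1/4022) = -152/2011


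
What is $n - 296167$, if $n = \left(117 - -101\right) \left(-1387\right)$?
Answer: $-598533$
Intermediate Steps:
$n = -302366$ ($n = \left(117 + 101\right) \left(-1387\right) = 218 \left(-1387\right) = -302366$)
$n - 296167 = -302366 - 296167 = -598533$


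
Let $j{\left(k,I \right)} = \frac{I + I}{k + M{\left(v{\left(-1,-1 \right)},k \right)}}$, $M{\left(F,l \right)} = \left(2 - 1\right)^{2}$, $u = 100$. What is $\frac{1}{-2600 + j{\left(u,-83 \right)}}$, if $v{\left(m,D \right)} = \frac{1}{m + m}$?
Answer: $- \frac{101}{262766} \approx -0.00038437$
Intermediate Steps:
$v{\left(m,D \right)} = \frac{1}{2 m}$
$M{\left(F,l \right)} = 1$ ($M{\left(F,l \right)} = 1^{2} = 1$)
$j{\left(k,I \right)} = \frac{2 I}{1 + k}$ ($j{\left(k,I \right)} = \frac{I + I}{k + 1} = \frac{2 I}{1 + k}$)
$\frac{1}{-2600 + j{\left(u,-83 \right)}} = \frac{1}{-2600 + 2 \left(-83\right) \frac{1}{1 + 100}} = \frac{1}{-2600 + 2 \left(-83\right) \frac{1}{101}} = \frac{1}{-2600 - \frac{166}{101}} = \frac{1}{- \frac{262766}{101}} = - \frac{101}{262766}$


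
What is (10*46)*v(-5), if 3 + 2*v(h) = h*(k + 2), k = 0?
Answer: -2990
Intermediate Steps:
v(h) = -3/2 + h (v(h) = -3/2 + (h*(0 + 2))/2 = -3/2 + (h*2)/2 = -3/2 + (2*h)/2 = -3/2 + h)
(10*46)*v(-5) = (10*46)*(-3/2 - 5) = 460*(-13/2) = -2990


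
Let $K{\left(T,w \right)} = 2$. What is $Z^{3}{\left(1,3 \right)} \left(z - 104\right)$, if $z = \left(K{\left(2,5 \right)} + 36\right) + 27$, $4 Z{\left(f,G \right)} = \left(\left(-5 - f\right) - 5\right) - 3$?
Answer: $\frac{13377}{8} \approx 1672.1$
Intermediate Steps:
$Z{\left(f,G \right)} = - \frac{13}{4} - \frac{f}{4}$ ($Z{\left(f,G \right)} = \frac{\left(\left(-5 - f\right) - 5\right) - 3}{4} = \frac{\left(-10 - f\right) - 3}{4} = \frac{-13 - f}{4} = - \frac{13}{4} - \frac{f}{4}$)
$z = 65$ ($z = \left(2 + 36\right) + 27 = 38 + 27 = 65$)
$Z^{3}{\left(1,3 \right)} \left(z - 104\right) = \left(- \frac{13}{4} - \frac{1}{4}\right)^{3} \left(65 - 104\right) = \left(- \frac{13}{4} - \frac{1}{4}\right)^{3} \left(-39\right) = \left(- \frac{7}{2}\right)^{3} \left(-39\right) = \left(- \frac{343}{8}\right) \left(-39\right) = \frac{13377}{8}$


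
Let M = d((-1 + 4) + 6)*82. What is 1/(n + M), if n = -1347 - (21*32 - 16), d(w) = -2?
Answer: -1/2167 ≈ -0.00046147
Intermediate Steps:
n = -2003 (n = -1347 - (672 - 16) = -1347 - 1*656 = -1347 - 656 = -2003)
M = -164 (M = -2*82 = -164)
1/(n + M) = 1/(-2003 - 164) = 1/(-2167) = -1/2167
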